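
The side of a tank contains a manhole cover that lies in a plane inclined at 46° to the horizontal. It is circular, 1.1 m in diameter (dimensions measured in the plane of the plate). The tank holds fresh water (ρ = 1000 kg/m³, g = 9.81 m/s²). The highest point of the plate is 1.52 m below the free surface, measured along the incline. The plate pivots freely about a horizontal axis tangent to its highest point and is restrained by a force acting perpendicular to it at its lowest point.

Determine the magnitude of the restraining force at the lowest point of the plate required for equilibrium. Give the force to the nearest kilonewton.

P ≈ 7 kN

γ = ρg = 1000 × 9.81 = 9810 N/m³ = 9.81 kN/m³.
Let θ = 46° be the plate's angle to the horizontal; measure y along the incline from where the plane meets the free surface. Vertical depth h = y·sinθ with sinθ = 0.719340.
The centroid is at the centre, 0.55 m below the top of the plate, so y_c = 1.52 + 0.55 = 2.07 m and h_c = 2.07 × 0.719340 = 1.48903 m.
A = π(0.55)² = 0.950332 m².
Resultant F = γ·h_c·A = 9.81 × 1.48903 × 0.950332 = 13.8819 kN.
I_c = πr⁴/4 = π × 0.55⁴/4 = 0.0718688 m⁴.
Centre of pressure: y_p = y_c + I_c/(y_c·A) = 2.07 + 0.0718688/(2.07 × 0.950332) = 2.07 + 0.0365338 = 2.10653 m along the plane.
The resultant acts 0.55 + 0.0365338 = 0.586534 m (along the plate) below the hinge at the top edge, so the moment about the hinge is M = F × 0.586534 = 13.8819 × 0.586534 = 8.14221 kN·m.
A normal force at the bottom, 1.1 m from the hinge, must supply this moment: P = 8.14221/1.1 = 7.40201 kN.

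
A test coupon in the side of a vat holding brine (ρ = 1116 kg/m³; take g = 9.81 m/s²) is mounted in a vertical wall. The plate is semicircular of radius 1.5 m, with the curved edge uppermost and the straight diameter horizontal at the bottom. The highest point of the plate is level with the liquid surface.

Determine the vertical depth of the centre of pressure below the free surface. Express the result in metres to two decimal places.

γ = ρg = 1116 × 9.81 / 1000 = 10.94796 kN/m³.
The centroid lies 4r/(3π) = 0.63662 m above the diameter, so r − 4r/(3π) = 1.5 − 0.63662 = 0.86338 m below the topmost point, so the centroid depth is h_c = 0.86338 m.
A = πr²/2 = π × 1.5²/2 = 3.53429 m².
Resultant F = γ·h_c·A = 10.94796 × 0.86338 × 3.53429 = 33.407 kN.
I_c = (π/8 − 8/(9π))·r⁴ = 0.109757 × 1.5⁴ = 0.555645 m⁴.
Centre of pressure: y_p = y_c + I_c/(y_c·A) = 0.86338 + 0.555645/(0.86338 × 3.53429) = 0.86338 + 0.182093 = 1.04547 m along the plane.

h_p = 1.05 m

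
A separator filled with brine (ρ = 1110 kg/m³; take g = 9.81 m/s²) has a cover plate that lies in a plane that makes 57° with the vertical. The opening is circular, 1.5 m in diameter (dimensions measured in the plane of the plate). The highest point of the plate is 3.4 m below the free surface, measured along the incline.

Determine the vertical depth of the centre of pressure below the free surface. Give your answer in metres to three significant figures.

γ = ρg = 1110 × 9.81 / 1000 = 10.8891 kN/m³.
The plate makes 57° with the vertical, i.e. θ = 90° − 57° = 33° to the horizontal. Measuring y along the incline from the free-surface line, vertical depth h = y·sinθ with sinθ = 0.544639.
The centroid is at the centre, 0.75 m below the top of the plate, so y_c = 3.4 + 0.75 = 4.15 m and h_c = 4.15 × 0.544639 = 2.26025 m.
A = π(0.75)² = 1.76715 m².
Resultant F = γ·h_c·A = 10.8891 × 2.26025 × 1.76715 = 43.4933 kN.
I_c = πr⁴/4 = π × 0.75⁴/4 = 0.248505 m⁴.
Centre of pressure: y_p = y_c + I_c/(y_c·A) = 4.15 + 0.248505/(4.15 × 1.76715) = 4.15 + 0.0338855 = 4.18389 m along the plane.
Vertically, h_p = y_p·sinθ = 4.18389 × 0.544639 = 2.27871 m.

h_p = 2.28 m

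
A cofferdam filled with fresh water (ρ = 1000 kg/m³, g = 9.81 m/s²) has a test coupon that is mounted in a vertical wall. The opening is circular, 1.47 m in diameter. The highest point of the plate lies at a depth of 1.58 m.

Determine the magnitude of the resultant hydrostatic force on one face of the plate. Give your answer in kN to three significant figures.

F ≈ 38.5 kN

γ = ρg = 1000 × 9.81 = 9810 N/m³ = 9.81 kN/m³.
The centroid is at the centre, 0.735 m below the top of the plate, so the centroid depth is h_c = 1.58 + 0.735 = 2.315 m.
A = π(0.735)² = 1.69717 m².
Resultant F = γ·h_c·A = 9.81 × 2.315 × 1.69717 = 38.543 kN.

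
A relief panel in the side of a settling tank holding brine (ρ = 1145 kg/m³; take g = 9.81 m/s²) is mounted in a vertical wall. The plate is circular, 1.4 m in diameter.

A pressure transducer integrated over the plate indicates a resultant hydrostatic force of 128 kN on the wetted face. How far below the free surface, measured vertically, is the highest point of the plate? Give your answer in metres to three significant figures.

d_top ≈ 6.70 m

γ = ρg = 1145 × 9.81 / 1000 = 11.23245 kN/m³.
A = π(0.7)² = 1.53938 m².
From F = γ·h_c·A, the centroid depth is h_c = 128/(11.23245 × 1.53938) = 7.40269 m.
The centroid is at the centre, 0.7 m below the top of the plate, so the highest point sits at h_top = 7.40269 − 0.7 = 6.70269 m below the surface.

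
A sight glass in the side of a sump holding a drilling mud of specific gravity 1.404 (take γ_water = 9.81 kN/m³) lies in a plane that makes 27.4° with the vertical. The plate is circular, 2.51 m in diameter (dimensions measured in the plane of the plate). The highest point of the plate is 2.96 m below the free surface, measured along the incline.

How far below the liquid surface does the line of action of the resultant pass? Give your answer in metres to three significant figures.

h_p = 3.83 m

γ = 1.404 × 9.81 = 13.77324 kN/m³.
The plate makes 27.4° with the vertical, i.e. θ = 90° − 27.4° = 62.6° to the horizontal. Measuring y along the incline from the free-surface line, vertical depth h = y·sinθ with sinθ = 0.887815.
The centroid is at the centre, 1.255 m below the top of the plate, so y_c = 2.96 + 1.255 = 4.215 m and h_c = 4.215 × 0.887815 = 3.74214 m.
A = π(1.255)² = 4.94809 m².
Resultant F = γ·h_c·A = 13.77324 × 3.74214 × 4.94809 = 255.031 kN.
I_c = πr⁴/4 = π × 1.255⁴/4 = 1.94834 m⁴.
Centre of pressure: y_p = y_c + I_c/(y_c·A) = 4.215 + 1.94834/(4.215 × 4.94809) = 4.215 + 0.0934178 = 4.30842 m along the plane.
Vertically, h_p = y_p·sinθ = 4.30842 × 0.887815 = 3.82508 m.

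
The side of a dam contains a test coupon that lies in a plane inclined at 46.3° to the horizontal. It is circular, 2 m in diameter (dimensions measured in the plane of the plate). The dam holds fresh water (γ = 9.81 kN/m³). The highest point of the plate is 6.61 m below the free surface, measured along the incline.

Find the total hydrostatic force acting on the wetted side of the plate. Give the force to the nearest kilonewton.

γ = 9.81 kN/m³.
Let θ = 46.3° be the plate's angle to the horizontal; measure y along the incline from where the plane meets the free surface. Vertical depth h = y·sinθ with sinθ = 0.722967.
The centroid is at the centre, 1 m below the top of the plate, so y_c = 6.61 + 1 = 7.61 m and h_c = 7.61 × 0.722967 = 5.50178 m.
A = π(1)² = 3.14159 m².
Resultant F = γ·h_c·A = 9.81 × 5.50178 × 3.14159 = 169.559 kN.

F ≈ 170 kN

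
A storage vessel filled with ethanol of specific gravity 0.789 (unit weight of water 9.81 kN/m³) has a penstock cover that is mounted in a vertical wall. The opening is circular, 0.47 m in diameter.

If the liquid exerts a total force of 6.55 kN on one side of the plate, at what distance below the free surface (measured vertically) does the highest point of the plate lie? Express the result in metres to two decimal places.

d_top ≈ 4.64 m

γ = 0.789 × 9.81 = 7.74009 kN/m³.
A = π(0.235)² = 0.173494 m².
From F = γ·h_c·A, the centroid depth is h_c = 6.55/(7.74009 × 0.173494) = 4.87765 m.
The centroid is at the centre, 0.235 m below the top of the plate, so the highest point sits at h_top = 4.87765 − 0.235 = 4.64265 m below the surface.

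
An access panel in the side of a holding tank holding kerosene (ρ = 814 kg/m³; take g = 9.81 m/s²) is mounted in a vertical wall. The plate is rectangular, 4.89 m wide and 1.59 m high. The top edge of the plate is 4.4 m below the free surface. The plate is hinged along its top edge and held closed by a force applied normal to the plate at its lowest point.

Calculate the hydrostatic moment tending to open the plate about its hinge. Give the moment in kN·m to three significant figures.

γ = ρg = 814 × 9.81 / 1000 = 7.98534 kN/m³.
The centroid lies 1.59/2 = 0.795 m below the top edge, so the centroid depth is h_c = 4.4 + 0.795 = 5.195 m.
A = 4.89 × 1.59 = 7.7751 m².
Resultant F = γ·h_c·A = 7.98534 × 5.195 × 7.7751 = 322.541 kN.
I_c = b·h³/12 = 4.89 × 1.59³/12 = 1.63802 m⁴.
Centre of pressure: y_p = y_c + I_c/(y_c·A) = 5.195 + 1.63802/(5.195 × 7.7751) = 5.195 + 0.0405534 = 5.23555 m along the plane.
The resultant acts 0.795 + 0.0405534 = 0.835553 m (along the plate) below the hinge at the top edge, so the moment about the hinge is M = F × 0.835553 = 322.541 × 0.835553 = 269.5 kN·m.

M ≈ 270 kN·m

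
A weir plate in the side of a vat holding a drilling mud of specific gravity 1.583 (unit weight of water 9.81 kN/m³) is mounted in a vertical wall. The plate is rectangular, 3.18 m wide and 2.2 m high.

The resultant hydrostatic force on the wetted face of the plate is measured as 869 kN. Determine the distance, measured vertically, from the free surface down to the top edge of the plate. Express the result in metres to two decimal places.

γ = 1.583 × 9.81 = 15.52923 kN/m³.
A = 3.18 × 2.2 = 6.996 m².
From F = γ·h_c·A, the centroid depth is h_c = 869/(15.52923 × 6.996) = 7.99871 m.
The centroid lies 2.2/2 = 1.1 m below the top edge, so the top edge sits at h_top = 7.99871 − 1.1 = 6.89871 m below the surface.

d_top ≈ 6.90 m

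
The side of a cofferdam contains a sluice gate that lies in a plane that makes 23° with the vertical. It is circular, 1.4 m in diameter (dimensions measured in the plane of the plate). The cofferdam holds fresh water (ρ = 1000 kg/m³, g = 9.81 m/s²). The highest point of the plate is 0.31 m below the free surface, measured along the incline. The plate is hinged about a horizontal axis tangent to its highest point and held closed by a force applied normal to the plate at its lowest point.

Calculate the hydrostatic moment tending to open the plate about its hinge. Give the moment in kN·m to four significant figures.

M ≈ 11.53 kN·m

γ = ρg = 1000 × 9.81 = 9810 N/m³ = 9.81 kN/m³.
The plate makes 23° with the vertical, i.e. θ = 90° − 23° = 67° to the horizontal. Measuring y along the incline from the free-surface line, vertical depth h = y·sinθ with sinθ = 0.920505.
The centroid is at the centre, 0.7 m below the top of the plate, so y_c = 0.31 + 0.7 = 1.01 m and h_c = 1.01 × 0.920505 = 0.92971 m.
A = π(0.7)² = 1.53938 m².
Resultant F = γ·h_c·A = 9.81 × 0.92971 × 1.53938 = 14.0398 kN.
I_c = πr⁴/4 = π × 0.7⁴/4 = 0.188574 m⁴.
Centre of pressure: y_p = y_c + I_c/(y_c·A) = 1.01 + 0.188574/(1.01 × 1.53938) = 1.01 + 0.121287 = 1.13129 m along the plane.
The resultant acts 0.7 + 0.121287 = 0.821287 m (along the plate) below the hinge at the top edge, so the moment about the hinge is M = F × 0.821287 = 14.0398 × 0.821287 = 11.5307 kN·m.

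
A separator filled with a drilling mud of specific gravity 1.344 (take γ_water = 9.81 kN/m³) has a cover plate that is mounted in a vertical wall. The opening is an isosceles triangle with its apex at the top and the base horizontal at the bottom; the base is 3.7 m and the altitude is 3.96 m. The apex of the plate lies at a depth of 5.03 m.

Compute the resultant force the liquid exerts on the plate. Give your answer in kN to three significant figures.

γ = 1.344 × 9.81 = 13.18464 kN/m³.
With the apex up, the centroid sits 2h/3 = 2 × 3.96/3 = 2.64 m below the apex, so the centroid depth is h_c = 5.03 + 2.64 = 7.67 m.
A = ½ × 3.7 × 3.96 = 7.326 m².
Resultant F = γ·h_c·A = 13.18464 × 7.67 × 7.326 = 740.85 kN.

F ≈ 741 kN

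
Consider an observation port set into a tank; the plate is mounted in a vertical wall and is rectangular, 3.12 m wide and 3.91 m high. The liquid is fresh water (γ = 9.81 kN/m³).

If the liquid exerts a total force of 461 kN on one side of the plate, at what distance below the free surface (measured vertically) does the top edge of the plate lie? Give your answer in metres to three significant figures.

γ = 9.81 kN/m³.
A = 3.12 × 3.91 = 12.1992 m².
From F = γ·h_c·A, the centroid depth is h_c = 461/(9.81 × 12.1992) = 3.85213 m.
The centroid lies 3.91/2 = 1.955 m below the top edge, so the top edge sits at h_top = 3.85213 − 1.955 = 1.89713 m below the surface.

d_top ≈ 1.90 m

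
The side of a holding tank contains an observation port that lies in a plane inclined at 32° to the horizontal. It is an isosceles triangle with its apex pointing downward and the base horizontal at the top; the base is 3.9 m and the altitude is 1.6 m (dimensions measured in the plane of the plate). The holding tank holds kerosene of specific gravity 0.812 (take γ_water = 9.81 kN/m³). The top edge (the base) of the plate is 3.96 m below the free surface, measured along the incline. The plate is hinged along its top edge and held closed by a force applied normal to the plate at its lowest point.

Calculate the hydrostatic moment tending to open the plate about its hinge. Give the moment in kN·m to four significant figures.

γ = 0.812 × 9.81 = 7.96572 kN/m³.
Let θ = 32° be the plate's angle to the horizontal; measure y along the incline from where the plane meets the free surface. Vertical depth h = y·sinθ with sinθ = 0.529919.
With the apex down, the centroid sits h/3 = 1.6/3 = 0.533333 m below the base (the top edge), so y_c = 3.96 + 0.533333 = 4.49333 m and h_c = 4.49333 × 0.529919 = 2.3811 m.
A = ½ × 3.9 × 1.6 = 3.12 m².
Resultant F = γ·h_c·A = 7.96572 × 2.3811 × 3.12 = 59.1776 kN.
I_c = b·h³/36 = 3.9 × 1.6³/36 = 0.443733 m⁴.
Centre of pressure: y_p = y_c + I_c/(y_c·A) = 4.49333 + 0.443733/(4.49333 × 3.12) = 4.49333 + 0.0316518 = 4.52498 m along the plane.
The resultant acts 0.533333 + 0.0316518 = 0.564985 m (along the plate) below the hinge at the top edge, so the moment about the hinge is M = F × 0.564985 = 59.1776 × 0.564985 = 33.4345 kN·m.

M ≈ 33.43 kN·m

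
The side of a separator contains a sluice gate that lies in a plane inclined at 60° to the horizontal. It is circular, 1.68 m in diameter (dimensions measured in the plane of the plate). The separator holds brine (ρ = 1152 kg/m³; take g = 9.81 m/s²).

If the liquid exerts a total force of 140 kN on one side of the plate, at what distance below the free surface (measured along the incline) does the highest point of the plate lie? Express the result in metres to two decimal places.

y_top ≈ 5.61 m

γ = ρg = 1152 × 9.81 / 1000 = 11.30112 kN/m³.
A = π(0.84)² = 2.21671 m².
From F = γ·h_c·A, the centroid depth is h_c = 140/(11.30112 × 2.21671) = 5.58853 m.
Let θ = 60° be the plate's angle to the horizontal; measure y along the incline from where the plane meets the free surface. Vertical depth h = y·sinθ with sinθ = 0.866025.
Along the incline, y_c = h_c/sinθ = 5.58853/0.866025 = 6.45308 m.
The centroid is at the centre, 0.84 m below the top of the plate, so the highest point sits at y_top = 6.45308 − 0.84 = 5.61308 m along the incline.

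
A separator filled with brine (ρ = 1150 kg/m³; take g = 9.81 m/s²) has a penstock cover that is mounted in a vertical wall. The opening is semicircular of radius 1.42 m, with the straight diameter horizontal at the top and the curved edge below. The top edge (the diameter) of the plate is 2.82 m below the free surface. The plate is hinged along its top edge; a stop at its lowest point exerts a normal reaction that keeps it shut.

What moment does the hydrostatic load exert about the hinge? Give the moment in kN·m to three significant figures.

γ = ρg = 1150 × 9.81 / 1000 = 11.2815 kN/m³.
The centroid of a semicircle lies 4r/(3π) = 0.602667 m from the diameter, here below the top edge, so the centroid depth is h_c = 2.82 + 0.602667 = 3.42267 m.
A = πr²/2 = π × 1.42²/2 = 3.16735 m².
Resultant F = γ·h_c·A = 11.2815 × 3.42267 × 3.16735 = 122.3 kN.
I_c = (π/8 − 8/(9π))·r⁴ = 0.109757 × 1.42⁴ = 0.446258 m⁴.
Centre of pressure: y_p = y_c + I_c/(y_c·A) = 3.42267 + 0.446258/(3.42267 × 3.16735) = 3.42267 + 0.0411647 = 3.46383 m along the plane.
The resultant acts 0.602667 + 0.0411647 = 0.643832 m (along the plate) below the hinge at the top edge, so the moment about the hinge is M = F × 0.643832 = 122.3 × 0.643832 = 78.7407 kN·m.

M ≈ 78.7 kN·m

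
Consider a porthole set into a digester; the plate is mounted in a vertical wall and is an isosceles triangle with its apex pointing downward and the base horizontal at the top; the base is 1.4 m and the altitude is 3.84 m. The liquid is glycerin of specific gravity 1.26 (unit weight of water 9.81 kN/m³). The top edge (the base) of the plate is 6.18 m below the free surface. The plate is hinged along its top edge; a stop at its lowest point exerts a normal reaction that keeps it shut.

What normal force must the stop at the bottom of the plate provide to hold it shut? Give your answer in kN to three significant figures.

γ = 1.26 × 9.81 = 12.3606 kN/m³.
With the apex down, the centroid sits h/3 = 3.84/3 = 1.28 m below the base (the top edge), so the centroid depth is h_c = 6.18 + 1.28 = 7.46 m.
A = ½ × 1.4 × 3.84 = 2.688 m².
Resultant F = γ·h_c·A = 12.3606 × 7.46 × 2.688 = 247.861 kN.
I_c = b·h³/36 = 1.4 × 3.84³/36 = 2.20201 m⁴.
Centre of pressure: y_p = y_c + I_c/(y_c·A) = 7.46 + 2.20201/(7.46 × 2.688) = 7.46 + 0.109812 = 7.56981 m along the plane.
The resultant acts 1.28 + 0.109812 = 1.38981 m (along the plate) below the hinge at the top edge, so the moment about the hinge is M = F × 1.38981 = 247.861 × 1.38981 = 344.48 kN·m.
A normal force at the bottom, 3.84 m from the hinge, must supply this moment: P = 344.48/3.84 = 89.7083 kN.

P ≈ 89.7 kN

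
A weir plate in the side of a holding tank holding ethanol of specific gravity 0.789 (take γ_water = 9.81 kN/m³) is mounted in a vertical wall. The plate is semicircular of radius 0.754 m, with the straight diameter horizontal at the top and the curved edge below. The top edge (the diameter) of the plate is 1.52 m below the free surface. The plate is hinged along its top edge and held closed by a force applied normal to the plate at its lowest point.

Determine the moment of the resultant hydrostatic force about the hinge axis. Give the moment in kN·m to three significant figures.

γ = 0.789 × 9.81 = 7.74009 kN/m³.
The centroid of a semicircle lies 4r/(3π) = 0.320008 m from the diameter, here below the top edge, so the centroid depth is h_c = 1.52 + 0.320008 = 1.84001 m.
A = πr²/2 = π × 0.754²/2 = 0.893023 m².
Resultant F = γ·h_c·A = 7.74009 × 1.84001 × 0.893023 = 12.7183 kN.
I_c = (π/8 − 8/(9π))·r⁴ = 0.109757 × 0.754⁴ = 0.0354746 m⁴.
Centre of pressure: y_p = y_c + I_c/(y_c·A) = 1.84001 + 0.0354746/(1.84001 × 0.893023) = 1.84001 + 0.0215891 = 1.8616 m along the plane.
The resultant acts 0.320008 + 0.0215891 = 0.341597 m (along the plate) below the hinge at the top edge, so the moment about the hinge is M = F × 0.341597 = 12.7183 × 0.341597 = 4.34453 kN·m.

M ≈ 4.34 kN·m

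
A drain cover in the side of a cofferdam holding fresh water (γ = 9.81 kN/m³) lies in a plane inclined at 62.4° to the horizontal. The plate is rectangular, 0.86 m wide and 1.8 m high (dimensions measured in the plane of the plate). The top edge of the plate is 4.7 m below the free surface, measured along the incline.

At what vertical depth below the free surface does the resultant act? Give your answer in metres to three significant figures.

γ = 9.81 kN/m³.
Let θ = 62.4° be the plate's angle to the horizontal; measure y along the incline from where the plane meets the free surface. Vertical depth h = y·sinθ with sinθ = 0.886204.
The centroid lies 1.8/2 = 0.9 m below the top edge, so y_c = 4.7 + 0.9 = 5.6 m and h_c = 5.6 × 0.886204 = 4.96274 m.
A = 0.86 × 1.8 = 1.548 m².
Resultant F = γ·h_c·A = 9.81 × 4.96274 × 1.548 = 75.3636 kN.
I_c = b·h³/12 = 0.86 × 1.8³/12 = 0.41796 m⁴.
Centre of pressure: y_p = y_c + I_c/(y_c·A) = 5.6 + 0.41796/(5.6 × 1.548) = 5.6 + 0.0482143 = 5.64821 m along the plane.
Vertically, h_p = y_p·sinθ = 5.64821 × 0.886204 = 5.00547 m.

h_p = 5.01 m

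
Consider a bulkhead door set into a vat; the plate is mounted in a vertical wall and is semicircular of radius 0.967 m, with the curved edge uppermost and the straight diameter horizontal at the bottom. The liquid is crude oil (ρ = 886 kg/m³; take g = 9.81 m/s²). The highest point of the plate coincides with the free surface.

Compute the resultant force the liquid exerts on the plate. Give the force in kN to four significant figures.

γ = ρg = 886 × 9.81 / 1000 = 8.69166 kN/m³.
The centroid lies 4r/(3π) = 0.410408 m above the diameter, so r − 4r/(3π) = 0.967 − 0.410408 = 0.556592 m below the topmost point, so the centroid depth is h_c = 0.556592 m.
A = πr²/2 = π × 0.967²/2 = 1.46883 m².
Resultant F = γ·h_c·A = 8.69166 × 0.556592 × 1.46883 = 7.10577 kN.

F ≈ 7.106 kN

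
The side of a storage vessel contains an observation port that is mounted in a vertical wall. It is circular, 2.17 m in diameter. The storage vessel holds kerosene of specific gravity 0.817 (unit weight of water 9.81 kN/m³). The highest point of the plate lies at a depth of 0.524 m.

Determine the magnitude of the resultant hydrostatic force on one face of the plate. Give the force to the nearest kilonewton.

γ = 0.817 × 9.81 = 8.01477 kN/m³.
The centroid is at the centre, 1.085 m below the top of the plate, so the centroid depth is h_c = 0.524 + 1.085 = 1.609 m.
A = π(1.085)² = 3.69836 m².
Resultant F = γ·h_c·A = 8.01477 × 1.609 × 3.69836 = 47.6932 kN.

F ≈ 48 kN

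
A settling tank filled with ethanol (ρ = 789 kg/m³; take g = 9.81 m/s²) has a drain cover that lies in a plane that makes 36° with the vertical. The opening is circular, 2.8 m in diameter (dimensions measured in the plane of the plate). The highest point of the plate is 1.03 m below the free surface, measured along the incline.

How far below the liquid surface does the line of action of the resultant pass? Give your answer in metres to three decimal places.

h_p = 2.129 m

γ = ρg = 789 × 9.81 / 1000 = 7.74009 kN/m³.
The plate makes 36° with the vertical, i.e. θ = 90° − 36° = 54° to the horizontal. Measuring y along the incline from the free-surface line, vertical depth h = y·sinθ with sinθ = 0.809017.
The centroid is at the centre, 1.4 m below the top of the plate, so y_c = 1.03 + 1.4 = 2.43 m and h_c = 2.43 × 0.809017 = 1.96591 m.
A = π(1.4)² = 6.15752 m².
Resultant F = γ·h_c·A = 7.74009 × 1.96591 × 6.15752 = 93.6948 kN.
I_c = πr⁴/4 = π × 1.4⁴/4 = 3.01719 m⁴.
Centre of pressure: y_p = y_c + I_c/(y_c·A) = 2.43 + 3.01719/(2.43 × 6.15752) = 2.43 + 0.201646 = 2.63165 m along the plane.
Vertically, h_p = y_p·sinθ = 2.63165 × 0.809017 = 2.12905 m.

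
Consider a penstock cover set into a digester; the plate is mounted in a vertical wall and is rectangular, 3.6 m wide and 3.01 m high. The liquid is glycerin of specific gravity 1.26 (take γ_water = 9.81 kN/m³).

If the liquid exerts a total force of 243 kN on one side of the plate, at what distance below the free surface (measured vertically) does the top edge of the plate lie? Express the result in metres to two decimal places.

d_top ≈ 0.31 m

γ = 1.26 × 9.81 = 12.3606 kN/m³.
A = 3.6 × 3.01 = 10.836 m².
From F = γ·h_c·A, the centroid depth is h_c = 243/(12.3606 × 10.836) = 1.81425 m.
The centroid lies 3.01/2 = 1.505 m below the top edge, so the top edge sits at h_top = 1.81425 − 1.505 = 0.30925 m below the surface.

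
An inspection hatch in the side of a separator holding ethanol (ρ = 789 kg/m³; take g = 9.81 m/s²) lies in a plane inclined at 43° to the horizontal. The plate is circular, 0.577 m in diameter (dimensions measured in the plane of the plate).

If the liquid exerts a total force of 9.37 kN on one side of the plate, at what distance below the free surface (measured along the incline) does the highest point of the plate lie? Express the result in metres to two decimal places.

γ = ρg = 789 × 9.81 / 1000 = 7.74009 kN/m³.
A = π(0.2885)² = 0.261482 m².
From F = γ·h_c·A, the centroid depth is h_c = 9.37/(7.74009 × 0.261482) = 4.62969 m.
Let θ = 43° be the plate's angle to the horizontal; measure y along the incline from where the plane meets the free surface. Vertical depth h = y·sinθ with sinθ = 0.681998.
Along the incline, y_c = h_c/sinθ = 4.62969/0.681998 = 6.78842 m.
The centroid is at the centre, 0.2885 m below the top of the plate, so the highest point sits at y_top = 6.78842 − 0.2885 = 6.49992 m along the incline.

y_top ≈ 6.50 m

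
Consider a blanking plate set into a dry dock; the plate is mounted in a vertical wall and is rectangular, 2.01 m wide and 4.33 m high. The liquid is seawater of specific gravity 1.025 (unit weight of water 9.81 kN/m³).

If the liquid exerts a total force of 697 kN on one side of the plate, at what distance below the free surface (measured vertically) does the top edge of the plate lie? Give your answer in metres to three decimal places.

γ = 1.025 × 9.81 = 10.05525 kN/m³.
A = 2.01 × 4.33 = 8.7033 m².
From F = γ·h_c·A, the centroid depth is h_c = 697/(10.05525 × 8.7033) = 7.96445 m.
The centroid lies 4.33/2 = 2.165 m below the top edge, so the top edge sits at h_top = 7.96445 − 2.165 = 5.79945 m below the surface.

d_top ≈ 5.799 m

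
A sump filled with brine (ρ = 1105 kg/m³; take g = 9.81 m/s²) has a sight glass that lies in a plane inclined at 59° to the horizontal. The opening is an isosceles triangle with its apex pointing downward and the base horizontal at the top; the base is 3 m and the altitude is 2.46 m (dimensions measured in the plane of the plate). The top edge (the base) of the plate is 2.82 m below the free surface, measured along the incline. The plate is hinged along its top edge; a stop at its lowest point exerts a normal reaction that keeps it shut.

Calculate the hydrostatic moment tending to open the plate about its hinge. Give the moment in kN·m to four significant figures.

γ = ρg = 1105 × 9.81 / 1000 = 10.84005 kN/m³.
Let θ = 59° be the plate's angle to the horizontal; measure y along the incline from where the plane meets the free surface. Vertical depth h = y·sinθ with sinθ = 0.857167.
With the apex down, the centroid sits h/3 = 2.46/3 = 0.82 m below the base (the top edge), so y_c = 2.82 + 0.82 = 3.64 m and h_c = 3.64 × 0.857167 = 3.12009 m.
A = ½ × 3 × 2.46 = 3.69 m².
Resultant F = γ·h_c·A = 10.84005 × 3.12009 × 3.69 = 124.803 kN.
I_c = b·h³/36 = 3 × 2.46³/36 = 1.24058 m⁴.
Centre of pressure: y_p = y_c + I_c/(y_c·A) = 3.64 + 1.24058/(3.64 × 3.69) = 3.64 + 0.0923628 = 3.73236 m along the plane.
The resultant acts 0.82 + 0.0923628 = 0.912363 m (along the plate) below the hinge at the top edge, so the moment about the hinge is M = F × 0.912363 = 124.803 × 0.912363 = 113.866 kN·m.

M ≈ 113.9 kN·m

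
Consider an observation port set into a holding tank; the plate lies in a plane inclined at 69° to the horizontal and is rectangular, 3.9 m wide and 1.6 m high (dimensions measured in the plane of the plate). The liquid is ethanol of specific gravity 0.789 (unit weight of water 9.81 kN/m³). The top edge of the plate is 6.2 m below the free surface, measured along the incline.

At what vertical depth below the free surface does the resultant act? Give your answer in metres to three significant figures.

γ = 0.789 × 9.81 = 7.74009 kN/m³.
Let θ = 69° be the plate's angle to the horizontal; measure y along the incline from where the plane meets the free surface. Vertical depth h = y·sinθ with sinθ = 0.933580.
The centroid lies 1.6/2 = 0.8 m below the top edge, so y_c = 6.2 + 0.8 = 7 m and h_c = 7 × 0.933580 = 6.53506 m.
A = 3.9 × 1.6 = 6.24 m².
Resultant F = γ·h_c·A = 7.74009 × 6.53506 × 6.24 = 315.631 kN.
I_c = b·h³/12 = 3.9 × 1.6³/12 = 1.3312 m⁴.
Centre of pressure: y_p = y_c + I_c/(y_c·A) = 7 + 1.3312/(7 × 6.24) = 7 + 0.0304762 = 7.03048 m along the plane.
Vertically, h_p = y_p·sinθ = 7.03048 × 0.933580 = 6.56352 m.

h_p = 6.56 m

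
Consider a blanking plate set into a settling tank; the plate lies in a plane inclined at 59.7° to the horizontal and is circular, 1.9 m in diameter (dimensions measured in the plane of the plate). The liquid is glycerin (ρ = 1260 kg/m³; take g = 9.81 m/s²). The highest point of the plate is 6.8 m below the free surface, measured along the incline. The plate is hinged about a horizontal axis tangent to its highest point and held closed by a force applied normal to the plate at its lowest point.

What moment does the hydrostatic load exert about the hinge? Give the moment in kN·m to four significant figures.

γ = ρg = 1260 × 9.81 / 1000 = 12.3606 kN/m³.
Let θ = 59.7° be the plate's angle to the horizontal; measure y along the incline from where the plane meets the free surface. Vertical depth h = y·sinθ with sinθ = 0.863396.
The centroid is at the centre, 0.95 m below the top of the plate, so y_c = 6.8 + 0.95 = 7.75 m and h_c = 7.75 × 0.863396 = 6.69132 m.
A = π(0.95)² = 2.83529 m².
Resultant F = γ·h_c·A = 12.3606 × 6.69132 × 2.83529 = 234.503 kN.
I_c = πr⁴/4 = π × 0.95⁴/4 = 0.639712 m⁴.
Centre of pressure: y_p = y_c + I_c/(y_c·A) = 7.75 + 0.639712/(7.75 × 2.83529) = 7.75 + 0.0291129 = 7.77911 m along the plane.
The resultant acts 0.95 + 0.0291129 = 0.979113 m (along the plate) below the hinge at the top edge, so the moment about the hinge is M = F × 0.979113 = 234.503 × 0.979113 = 229.605 kN·m.

M ≈ 229.6 kN·m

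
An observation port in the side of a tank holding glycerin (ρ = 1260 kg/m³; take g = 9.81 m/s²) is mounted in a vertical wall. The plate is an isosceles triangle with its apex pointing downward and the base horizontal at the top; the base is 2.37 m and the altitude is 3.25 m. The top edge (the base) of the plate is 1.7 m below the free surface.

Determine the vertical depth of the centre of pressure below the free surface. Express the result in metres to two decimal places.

γ = ρg = 1260 × 9.81 / 1000 = 12.3606 kN/m³.
With the apex down, the centroid sits h/3 = 3.25/3 = 1.08333 m below the base (the top edge), so the centroid depth is h_c = 1.7 + 1.08333 = 2.78333 m.
A = ½ × 2.37 × 3.25 = 3.85125 m².
Resultant F = γ·h_c·A = 12.3606 × 2.78333 × 3.85125 = 132.497 kN.
I_c = b·h³/36 = 2.37 × 3.25³/36 = 2.25993 m⁴.
Centre of pressure: y_p = y_c + I_c/(y_c·A) = 2.78333 + 2.25993/(2.78333 × 3.85125) = 2.78333 + 0.210828 = 2.99416 m along the plane.

h_p = 2.99 m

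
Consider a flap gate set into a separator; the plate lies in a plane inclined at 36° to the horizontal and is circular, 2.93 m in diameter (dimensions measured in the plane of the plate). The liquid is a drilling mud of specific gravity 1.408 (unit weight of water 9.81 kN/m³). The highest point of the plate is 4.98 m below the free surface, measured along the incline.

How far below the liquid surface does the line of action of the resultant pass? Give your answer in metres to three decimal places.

γ = 1.408 × 9.81 = 13.81248 kN/m³.
Let θ = 36° be the plate's angle to the horizontal; measure y along the incline from where the plane meets the free surface. Vertical depth h = y·sinθ with sinθ = 0.587785.
The centroid is at the centre, 1.465 m below the top of the plate, so y_c = 4.98 + 1.465 = 6.445 m and h_c = 6.445 × 0.587785 = 3.78827 m.
A = π(1.465)² = 6.74256 m².
Resultant F = γ·h_c·A = 13.81248 × 3.78827 × 6.74256 = 352.807 kN.
I_c = πr⁴/4 = π × 1.465⁴/4 = 3.61777 m⁴.
Centre of pressure: y_p = y_c + I_c/(y_c·A) = 6.445 + 3.61777/(6.445 × 6.74256) = 6.445 + 0.0832517 = 6.52825 m along the plane.
Vertically, h_p = y_p·sinθ = 6.52825 × 0.587785 = 3.83721 m.

h_p = 3.837 m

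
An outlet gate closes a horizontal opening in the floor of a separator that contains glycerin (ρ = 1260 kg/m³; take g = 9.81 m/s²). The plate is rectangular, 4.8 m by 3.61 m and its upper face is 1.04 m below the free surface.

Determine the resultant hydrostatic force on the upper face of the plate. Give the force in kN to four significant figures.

γ = ρg = 1260 × 9.81 / 1000 = 12.3606 kN/m³.
The plate is horizontal, so pressure is uniform at p = γ·h = 12.3606 × 1.04 = 12.855 kN/m².
A = 4.8 × 3.61 = 17.328 m².
F = p·A = 12.855 × 17.328 = 222.751 kN.

F ≈ 222.8 kN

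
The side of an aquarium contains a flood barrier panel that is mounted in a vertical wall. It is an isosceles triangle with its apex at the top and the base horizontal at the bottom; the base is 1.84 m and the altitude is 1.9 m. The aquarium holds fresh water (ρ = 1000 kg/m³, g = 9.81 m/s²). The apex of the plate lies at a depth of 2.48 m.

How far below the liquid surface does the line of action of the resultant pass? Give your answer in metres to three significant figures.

h_p = 3.80 m

γ = ρg = 1000 × 9.81 = 9810 N/m³ = 9.81 kN/m³.
With the apex up, the centroid sits 2h/3 = 2 × 1.9/3 = 1.26667 m below the apex, so the centroid depth is h_c = 2.48 + 1.26667 = 3.74667 m.
A = ½ × 1.84 × 1.9 = 1.748 m².
Resultant F = γ·h_c·A = 9.81 × 3.74667 × 1.748 = 64.2474 kN.
I_c = b·h³/36 = 1.84 × 1.9³/36 = 0.350571 m⁴.
Centre of pressure: y_p = y_c + I_c/(y_c·A) = 3.74667 + 0.350571/(3.74667 × 1.748) = 3.74667 + 0.053529 = 3.8002 m along the plane.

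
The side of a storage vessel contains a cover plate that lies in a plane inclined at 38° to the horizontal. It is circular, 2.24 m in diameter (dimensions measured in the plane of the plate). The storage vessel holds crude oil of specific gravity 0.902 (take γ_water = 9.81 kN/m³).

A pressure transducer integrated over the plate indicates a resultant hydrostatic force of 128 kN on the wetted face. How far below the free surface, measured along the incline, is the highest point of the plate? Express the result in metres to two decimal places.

γ = 0.902 × 9.81 = 8.84862 kN/m³.
A = π(1.12)² = 3.94081 m².
From F = γ·h_c·A, the centroid depth is h_c = 128/(8.84862 × 3.94081) = 3.6707 m.
Let θ = 38° be the plate's angle to the horizontal; measure y along the incline from where the plane meets the free surface. Vertical depth h = y·sinθ with sinθ = 0.615661.
Along the incline, y_c = h_c/sinθ = 3.6707/0.615661 = 5.96221 m.
The centroid is at the centre, 1.12 m below the top of the plate, so the highest point sits at y_top = 5.96221 − 1.12 = 4.84221 m along the incline.

y_top ≈ 4.84 m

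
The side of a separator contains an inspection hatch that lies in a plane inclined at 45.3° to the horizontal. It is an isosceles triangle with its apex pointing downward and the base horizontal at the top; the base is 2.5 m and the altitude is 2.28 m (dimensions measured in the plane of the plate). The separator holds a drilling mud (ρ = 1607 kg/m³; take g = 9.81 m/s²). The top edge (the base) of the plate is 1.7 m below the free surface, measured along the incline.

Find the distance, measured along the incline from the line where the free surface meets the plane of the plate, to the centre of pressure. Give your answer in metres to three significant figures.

γ = ρg = 1607 × 9.81 / 1000 = 15.76467 kN/m³.
Let θ = 45.3° be the plate's angle to the horizontal; measure y along the incline from where the plane meets the free surface. Vertical depth h = y·sinθ with sinθ = 0.710799.
With the apex down, the centroid sits h/3 = 2.28/3 = 0.76 m below the base (the top edge), so y_c = 1.7 + 0.76 = 2.46 m and h_c = 2.46 × 0.710799 = 1.74857 m.
A = ½ × 2.5 × 2.28 = 2.85 m².
Resultant F = γ·h_c·A = 15.76467 × 1.74857 × 2.85 = 78.562 kN.
I_c = b·h³/36 = 2.5 × 2.28³/36 = 0.82308 m⁴.
Centre of pressure: y_p = y_c + I_c/(y_c·A) = 2.46 + 0.82308/(2.46 × 2.85) = 2.46 + 0.117398 = 2.5774 m along the plane.

y_p = 2.58 m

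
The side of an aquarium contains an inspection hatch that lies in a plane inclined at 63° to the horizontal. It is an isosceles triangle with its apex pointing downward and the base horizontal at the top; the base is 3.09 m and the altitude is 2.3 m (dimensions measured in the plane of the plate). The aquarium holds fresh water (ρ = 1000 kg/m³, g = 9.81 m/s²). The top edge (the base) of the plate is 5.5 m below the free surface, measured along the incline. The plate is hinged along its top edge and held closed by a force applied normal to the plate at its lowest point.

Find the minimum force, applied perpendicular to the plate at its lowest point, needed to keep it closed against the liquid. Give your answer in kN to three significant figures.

P ≈ 68.9 kN

γ = ρg = 1000 × 9.81 = 9810 N/m³ = 9.81 kN/m³.
Let θ = 63° be the plate's angle to the horizontal; measure y along the incline from where the plane meets the free surface. Vertical depth h = y·sinθ with sinθ = 0.891007.
With the apex down, the centroid sits h/3 = 2.3/3 = 0.766667 m below the base (the top edge), so y_c = 5.5 + 0.766667 = 6.26667 m and h_c = 6.26667 × 0.891007 = 5.58365 m.
A = ½ × 3.09 × 2.3 = 3.5535 m².
Resultant F = γ·h_c·A = 9.81 × 5.58365 × 3.5535 = 194.645 kN.
I_c = b·h³/36 = 3.09 × 2.3³/36 = 1.04433 m⁴.
Centre of pressure: y_p = y_c + I_c/(y_c·A) = 6.26667 + 1.04433/(6.26667 × 3.5535) = 6.26667 + 0.046897 = 6.31357 m along the plane.
The resultant acts 0.766667 + 0.046897 = 0.813564 m (along the plate) below the hinge at the top edge, so the moment about the hinge is M = F × 0.813564 = 194.645 × 0.813564 = 158.356 kN·m.
A normal force at the bottom, 2.3 m from the hinge, must supply this moment: P = 158.356/2.3 = 68.8504 kN.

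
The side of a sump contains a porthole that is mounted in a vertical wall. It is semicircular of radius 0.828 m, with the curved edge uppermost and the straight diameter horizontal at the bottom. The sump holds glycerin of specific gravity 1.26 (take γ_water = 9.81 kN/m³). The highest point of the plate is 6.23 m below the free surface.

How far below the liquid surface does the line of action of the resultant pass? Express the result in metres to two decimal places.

h_p = 6.71 m

γ = 1.26 × 9.81 = 12.3606 kN/m³.
The centroid lies 4r/(3π) = 0.351414 m above the diameter, so r − 4r/(3π) = 0.828 − 0.351414 = 0.476586 m below the topmost point, so the centroid depth is h_c = 6.23 + 0.476586 = 6.70659 m.
A = πr²/2 = π × 0.828²/2 = 1.07691 m².
Resultant F = γ·h_c·A = 12.3606 × 6.70659 × 1.07691 = 89.2731 kN.
I_c = (π/8 − 8/(9π))·r⁴ = 0.109757 × 0.828⁴ = 0.0515886 m⁴.
Centre of pressure: y_p = y_c + I_c/(y_c·A) = 6.70659 + 0.0515886/(6.70659 × 1.07691) = 6.70659 + 0.00714287 = 6.71373 m along the plane.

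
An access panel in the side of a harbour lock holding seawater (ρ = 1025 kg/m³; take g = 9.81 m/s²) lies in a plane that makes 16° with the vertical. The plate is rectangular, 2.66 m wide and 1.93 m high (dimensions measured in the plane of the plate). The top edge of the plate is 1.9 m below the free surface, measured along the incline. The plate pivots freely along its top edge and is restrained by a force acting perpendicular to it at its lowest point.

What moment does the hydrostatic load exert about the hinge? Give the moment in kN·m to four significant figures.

γ = ρg = 1025 × 9.81 / 1000 = 10.05525 kN/m³.
The plate makes 16° with the vertical, i.e. θ = 90° − 16° = 74° to the horizontal. Measuring y along the incline from the free-surface line, vertical depth h = y·sinθ with sinθ = 0.961262.
The centroid lies 1.93/2 = 0.965 m below the top edge, so y_c = 1.9 + 0.965 = 2.865 m and h_c = 2.865 × 0.961262 = 2.75402 m.
A = 2.66 × 1.93 = 5.1338 m².
Resultant F = γ·h_c·A = 10.05525 × 2.75402 × 5.1338 = 142.167 kN.
I_c = b·h³/12 = 2.66 × 1.93³/12 = 1.59357 m⁴.
Centre of pressure: y_p = y_c + I_c/(y_c·A) = 2.865 + 1.59357/(2.865 × 5.1338) = 2.865 + 0.108345 = 2.97335 m along the plane.
The resultant acts 0.965 + 0.108345 = 1.07334 m (along the plate) below the hinge at the top edge, so the moment about the hinge is M = F × 1.07334 = 142.167 × 1.07334 = 152.594 kN·m.

M ≈ 152.6 kN·m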